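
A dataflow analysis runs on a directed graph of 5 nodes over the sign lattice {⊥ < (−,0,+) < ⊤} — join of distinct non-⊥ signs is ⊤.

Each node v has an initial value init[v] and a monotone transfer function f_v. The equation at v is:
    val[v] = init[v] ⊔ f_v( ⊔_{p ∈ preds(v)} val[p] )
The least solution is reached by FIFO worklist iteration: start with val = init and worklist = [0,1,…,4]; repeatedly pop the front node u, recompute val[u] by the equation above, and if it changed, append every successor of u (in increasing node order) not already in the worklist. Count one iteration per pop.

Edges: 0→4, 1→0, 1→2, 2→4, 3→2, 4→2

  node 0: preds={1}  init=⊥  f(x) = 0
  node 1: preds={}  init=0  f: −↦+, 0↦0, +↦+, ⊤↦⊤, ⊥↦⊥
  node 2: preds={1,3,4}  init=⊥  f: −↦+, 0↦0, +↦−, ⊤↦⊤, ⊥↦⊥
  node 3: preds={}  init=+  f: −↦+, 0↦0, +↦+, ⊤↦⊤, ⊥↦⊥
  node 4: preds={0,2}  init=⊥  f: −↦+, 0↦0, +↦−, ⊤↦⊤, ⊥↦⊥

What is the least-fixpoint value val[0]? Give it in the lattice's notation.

Trace (6 dequeues):
  [1] u=0 | in 0 | out 0 | prev ⊥ | push {}
  [2] u=1 | in ⊥ | out 0 | ==
  [3] u=2 | in ⊤ | out ⊤ | prev ⊥ | push {}
  [4] u=3 | in ⊥ | out + | ==
  [5] u=4 | in ⊤ | out ⊤ | prev ⊥ | push {2}
  [6] u=2 | in ⊤ | out ⊤ | ==

Converged values:
  [0] 0
  [1] 0
  [2] ⊤
  [3] +
  [4] ⊤

0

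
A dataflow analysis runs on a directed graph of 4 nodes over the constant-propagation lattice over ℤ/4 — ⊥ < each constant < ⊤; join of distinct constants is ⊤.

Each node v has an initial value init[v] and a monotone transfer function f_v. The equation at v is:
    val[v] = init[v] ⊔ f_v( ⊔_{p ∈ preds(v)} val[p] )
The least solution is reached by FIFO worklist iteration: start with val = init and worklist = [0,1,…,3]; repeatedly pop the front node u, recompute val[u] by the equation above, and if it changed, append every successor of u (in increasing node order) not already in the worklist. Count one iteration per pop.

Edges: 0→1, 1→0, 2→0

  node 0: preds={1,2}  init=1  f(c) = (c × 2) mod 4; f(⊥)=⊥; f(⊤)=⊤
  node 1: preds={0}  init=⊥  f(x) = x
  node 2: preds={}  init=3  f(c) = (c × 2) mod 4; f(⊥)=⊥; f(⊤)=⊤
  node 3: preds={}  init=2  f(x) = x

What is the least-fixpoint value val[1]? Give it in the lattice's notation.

⊤

Iteration log — 5 steps:
  step 1. node 0  ⊔preds=3  new=⊤  old=1  +wl: 
  step 2. node 1  ⊔preds=⊤  new=⊤  old=⊥  +wl: 0
  step 3. node 2  ⊔preds=⊥  new=3  stable
  step 4. node 3  ⊔preds=⊥  new=2  stable
  step 5. node 0  ⊔preds=⊤  new=⊤  stable

Least fixpoint reached:
  node 0: ⊤
  node 1: ⊤
  node 2: 3
  node 3: 2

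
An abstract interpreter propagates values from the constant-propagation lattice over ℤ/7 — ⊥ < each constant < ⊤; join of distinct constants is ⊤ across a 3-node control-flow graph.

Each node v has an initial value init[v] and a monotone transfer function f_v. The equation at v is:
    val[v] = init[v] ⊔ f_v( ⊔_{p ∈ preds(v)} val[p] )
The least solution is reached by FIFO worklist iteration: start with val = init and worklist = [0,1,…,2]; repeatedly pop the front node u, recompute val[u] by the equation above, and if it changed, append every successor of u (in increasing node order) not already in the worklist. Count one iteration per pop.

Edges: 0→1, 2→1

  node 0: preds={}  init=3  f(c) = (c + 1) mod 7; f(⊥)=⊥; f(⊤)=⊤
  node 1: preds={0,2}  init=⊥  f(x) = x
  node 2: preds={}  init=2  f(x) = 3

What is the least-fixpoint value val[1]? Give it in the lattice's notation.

⊤

Worklist (4 pops):
  #1 pop 0: in=⊥ → 3 (no change)
  #2 pop 1: in=⊤ → ⊤ (was ⊥); enqueue []
  #3 pop 2: in=⊥ → ⊤ (was 2); enqueue [1]
  #4 pop 1: in=⊤ → ⊤ (no change)

Fixpoint:
  val[0] = 3
  val[1] = ⊤
  val[2] = ⊤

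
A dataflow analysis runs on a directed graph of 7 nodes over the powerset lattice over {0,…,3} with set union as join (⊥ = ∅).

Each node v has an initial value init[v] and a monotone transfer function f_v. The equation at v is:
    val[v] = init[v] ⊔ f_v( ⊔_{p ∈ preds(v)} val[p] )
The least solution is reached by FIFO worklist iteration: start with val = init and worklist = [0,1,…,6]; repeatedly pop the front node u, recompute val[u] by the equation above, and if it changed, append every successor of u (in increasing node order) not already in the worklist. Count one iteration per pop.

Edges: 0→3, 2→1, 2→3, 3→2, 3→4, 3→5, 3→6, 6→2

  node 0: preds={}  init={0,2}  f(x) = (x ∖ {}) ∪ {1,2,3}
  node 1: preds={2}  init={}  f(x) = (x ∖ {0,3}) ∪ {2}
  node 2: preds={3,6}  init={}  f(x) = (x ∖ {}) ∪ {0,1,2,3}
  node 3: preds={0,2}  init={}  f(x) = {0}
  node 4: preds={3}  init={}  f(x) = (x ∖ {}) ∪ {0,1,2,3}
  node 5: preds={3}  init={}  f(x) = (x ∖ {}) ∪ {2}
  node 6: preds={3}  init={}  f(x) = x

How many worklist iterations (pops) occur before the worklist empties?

Iteration log — 9 steps:
  step 1. node 0  ⊔preds={}  new={0,1,2,3}  old={0,2}  +wl: 
  step 2. node 1  ⊔preds={}  new={2}  old={}  +wl: 
  step 3. node 2  ⊔preds={}  new={0,1,2,3}  old={}  +wl: 1
  step 4. node 3  ⊔preds={0,1,2,3}  new={0}  old={}  +wl: 2
  step 5. node 4  ⊔preds={0}  new={0,1,2,3}  old={}  +wl: 
  step 6. node 5  ⊔preds={0}  new={0,2}  old={}  +wl: 
  step 7. node 6  ⊔preds={0}  new={0}  old={}  +wl: 
  step 8. node 1  ⊔preds={0,1,2,3}  new={1,2}  old={2}  +wl: 
  step 9. node 2  ⊔preds={0}  new={0,1,2,3}  stable

Least fixpoint reached:
  node 0: {0,1,2,3}
  node 1: {1,2}
  node 2: {0,1,2,3}
  node 3: {0}
  node 4: {0,1,2,3}
  node 5: {0,2}
  node 6: {0}

9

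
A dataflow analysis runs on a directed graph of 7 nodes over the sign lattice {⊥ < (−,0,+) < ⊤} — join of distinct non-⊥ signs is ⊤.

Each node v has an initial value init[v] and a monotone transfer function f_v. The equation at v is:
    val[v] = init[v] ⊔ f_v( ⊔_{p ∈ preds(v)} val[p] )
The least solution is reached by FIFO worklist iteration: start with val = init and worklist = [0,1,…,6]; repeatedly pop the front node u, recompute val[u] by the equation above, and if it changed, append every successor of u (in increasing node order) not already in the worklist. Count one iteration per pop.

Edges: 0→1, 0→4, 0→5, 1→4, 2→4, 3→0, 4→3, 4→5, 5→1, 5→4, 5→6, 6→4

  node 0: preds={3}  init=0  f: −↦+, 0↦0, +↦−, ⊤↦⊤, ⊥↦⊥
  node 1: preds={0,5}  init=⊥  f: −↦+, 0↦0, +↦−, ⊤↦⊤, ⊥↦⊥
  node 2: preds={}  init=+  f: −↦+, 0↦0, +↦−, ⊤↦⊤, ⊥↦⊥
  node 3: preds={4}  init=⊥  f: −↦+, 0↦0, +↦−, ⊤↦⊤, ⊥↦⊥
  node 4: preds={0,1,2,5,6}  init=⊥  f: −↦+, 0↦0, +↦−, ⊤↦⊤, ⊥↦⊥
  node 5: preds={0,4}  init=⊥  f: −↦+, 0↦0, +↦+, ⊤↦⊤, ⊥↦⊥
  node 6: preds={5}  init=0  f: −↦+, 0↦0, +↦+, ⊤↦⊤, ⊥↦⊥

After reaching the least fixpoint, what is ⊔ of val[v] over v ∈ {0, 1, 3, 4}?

⊤

Worklist (14 pops):
  #1 pop 0: in=⊥ → 0 (no change)
  #2 pop 1: in=0 → 0 (was ⊥); enqueue []
  #3 pop 2: in=⊥ → + (no change)
  #4 pop 3: in=⊥ → ⊥ (no change)
  #5 pop 4: in=⊤ → ⊤ (was ⊥); enqueue [3]
  #6 pop 5: in=⊤ → ⊤ (was ⊥); enqueue [1,4]
  #7 pop 6: in=⊤ → ⊤ (was 0); enqueue []
  #8 pop 3: in=⊤ → ⊤ (was ⊥); enqueue [0]
  #9 pop 1: in=⊤ → ⊤ (was 0); enqueue []
  #10 pop 4: in=⊤ → ⊤ (no change)
  #11 pop 0: in=⊤ → ⊤ (was 0); enqueue [1,4,5]
  #12 pop 1: in=⊤ → ⊤ (no change)
  #13 pop 4: in=⊤ → ⊤ (no change)
  #14 pop 5: in=⊤ → ⊤ (no change)

Fixpoint:
  val[0] = ⊤
  val[1] = ⊤
  val[2] = +
  val[3] = ⊤
  val[4] = ⊤
  val[5] = ⊤
  val[6] = ⊤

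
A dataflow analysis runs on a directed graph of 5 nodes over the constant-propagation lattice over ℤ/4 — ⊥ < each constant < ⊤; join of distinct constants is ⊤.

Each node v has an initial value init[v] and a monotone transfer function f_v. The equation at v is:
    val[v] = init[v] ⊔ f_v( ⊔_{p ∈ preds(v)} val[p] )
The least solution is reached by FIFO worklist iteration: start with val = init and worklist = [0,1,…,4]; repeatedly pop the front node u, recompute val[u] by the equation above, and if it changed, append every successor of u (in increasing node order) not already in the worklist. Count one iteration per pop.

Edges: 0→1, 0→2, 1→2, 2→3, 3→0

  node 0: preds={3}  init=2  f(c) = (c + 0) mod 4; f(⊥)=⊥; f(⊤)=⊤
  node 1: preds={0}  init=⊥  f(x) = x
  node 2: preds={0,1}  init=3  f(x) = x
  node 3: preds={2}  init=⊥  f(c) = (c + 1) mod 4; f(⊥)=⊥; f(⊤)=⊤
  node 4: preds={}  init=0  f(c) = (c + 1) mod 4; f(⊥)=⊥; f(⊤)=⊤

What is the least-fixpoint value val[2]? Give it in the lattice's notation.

⊤

Iteration log — 8 steps:
  step 1. node 0  ⊔preds=⊥  new=2  stable
  step 2. node 1  ⊔preds=2  new=2  old=⊥  +wl: 
  step 3. node 2  ⊔preds=2  new=⊤  old=3  +wl: 
  step 4. node 3  ⊔preds=⊤  new=⊤  old=⊥  +wl: 0
  step 5. node 4  ⊔preds=⊥  new=0  stable
  step 6. node 0  ⊔preds=⊤  new=⊤  old=2  +wl: 1,2
  step 7. node 1  ⊔preds=⊤  new=⊤  old=2  +wl: 
  step 8. node 2  ⊔preds=⊤  new=⊤  stable

Least fixpoint reached:
  node 0: ⊤
  node 1: ⊤
  node 2: ⊤
  node 3: ⊤
  node 4: 0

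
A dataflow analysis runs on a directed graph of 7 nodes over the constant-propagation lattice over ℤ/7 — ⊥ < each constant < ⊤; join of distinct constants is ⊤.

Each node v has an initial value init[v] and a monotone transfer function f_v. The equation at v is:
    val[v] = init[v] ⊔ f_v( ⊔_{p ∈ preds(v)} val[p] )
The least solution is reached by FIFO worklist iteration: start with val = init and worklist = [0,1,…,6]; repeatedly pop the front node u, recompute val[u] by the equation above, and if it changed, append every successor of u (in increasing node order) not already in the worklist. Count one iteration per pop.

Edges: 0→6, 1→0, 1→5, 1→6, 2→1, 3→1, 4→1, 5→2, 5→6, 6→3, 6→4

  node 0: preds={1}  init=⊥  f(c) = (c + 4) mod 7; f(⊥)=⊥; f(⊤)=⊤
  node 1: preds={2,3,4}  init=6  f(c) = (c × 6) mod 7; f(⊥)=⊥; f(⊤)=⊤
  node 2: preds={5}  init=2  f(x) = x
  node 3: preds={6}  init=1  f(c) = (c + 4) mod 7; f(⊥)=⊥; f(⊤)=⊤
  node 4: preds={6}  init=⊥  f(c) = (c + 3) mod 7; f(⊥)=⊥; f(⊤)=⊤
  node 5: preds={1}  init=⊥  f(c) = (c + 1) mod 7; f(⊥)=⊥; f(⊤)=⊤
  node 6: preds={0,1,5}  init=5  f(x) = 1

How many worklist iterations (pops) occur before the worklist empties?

Iteration log — 14 steps:
  step 1. node 0  ⊔preds=6  new=3  old=⊥  +wl: 
  step 2. node 1  ⊔preds=⊤  new=⊤  old=6  +wl: 0
  step 3. node 2  ⊔preds=⊥  new=2  stable
  step 4. node 3  ⊔preds=5  new=⊤  old=1  +wl: 1
  step 5. node 4  ⊔preds=5  new=1  old=⊥  +wl: 
  step 6. node 5  ⊔preds=⊤  new=⊤  old=⊥  +wl: 2
  step 7. node 6  ⊔preds=⊤  new=⊤  old=5  +wl: 3,4
  step 8. node 0  ⊔preds=⊤  new=⊤  old=3  +wl: 6
  step 9. node 1  ⊔preds=⊤  new=⊤  stable
  step 10. node 2  ⊔preds=⊤  new=⊤  old=2  +wl: 1
  step 11. node 3  ⊔preds=⊤  new=⊤  stable
  step 12. node 4  ⊔preds=⊤  new=⊤  old=1  +wl: 
  step 13. node 6  ⊔preds=⊤  new=⊤  stable
  step 14. node 1  ⊔preds=⊤  new=⊤  stable

Least fixpoint reached:
  node 0: ⊤
  node 1: ⊤
  node 2: ⊤
  node 3: ⊤
  node 4: ⊤
  node 5: ⊤
  node 6: ⊤

14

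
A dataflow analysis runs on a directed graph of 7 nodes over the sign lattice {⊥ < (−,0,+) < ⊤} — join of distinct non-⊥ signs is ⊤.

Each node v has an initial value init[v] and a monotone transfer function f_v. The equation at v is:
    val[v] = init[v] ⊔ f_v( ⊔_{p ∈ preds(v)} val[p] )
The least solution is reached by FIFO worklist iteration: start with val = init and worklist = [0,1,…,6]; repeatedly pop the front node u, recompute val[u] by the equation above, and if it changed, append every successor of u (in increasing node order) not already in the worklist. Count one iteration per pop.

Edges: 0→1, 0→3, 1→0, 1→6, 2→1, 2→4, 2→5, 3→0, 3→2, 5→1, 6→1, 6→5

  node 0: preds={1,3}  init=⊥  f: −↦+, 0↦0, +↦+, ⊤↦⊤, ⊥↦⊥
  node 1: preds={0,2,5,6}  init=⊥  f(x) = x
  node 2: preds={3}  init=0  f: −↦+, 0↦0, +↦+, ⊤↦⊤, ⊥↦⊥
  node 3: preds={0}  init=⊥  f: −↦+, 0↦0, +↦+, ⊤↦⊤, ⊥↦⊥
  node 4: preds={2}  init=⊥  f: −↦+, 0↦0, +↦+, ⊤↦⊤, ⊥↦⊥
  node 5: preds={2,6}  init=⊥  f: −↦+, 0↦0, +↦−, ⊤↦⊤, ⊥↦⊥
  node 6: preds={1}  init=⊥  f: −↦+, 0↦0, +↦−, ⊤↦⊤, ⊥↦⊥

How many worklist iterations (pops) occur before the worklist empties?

Trace (13 dequeues):
  [1] u=0 | in ⊥ | out ⊥ | ==
  [2] u=1 | in 0 | out 0 | prev ⊥ | push {0}
  [3] u=2 | in ⊥ | out 0 | ==
  [4] u=3 | in ⊥ | out ⊥ | ==
  [5] u=4 | in 0 | out 0 | prev ⊥ | push {}
  [6] u=5 | in 0 | out 0 | prev ⊥ | push {1}
  [7] u=6 | in 0 | out 0 | prev ⊥ | push {5}
  [8] u=0 | in 0 | out 0 | prev ⊥ | push {3}
  [9] u=1 | in 0 | out 0 | ==
  [10] u=5 | in 0 | out 0 | ==
  [11] u=3 | in 0 | out 0 | prev ⊥ | push {0,2}
  [12] u=0 | in 0 | out 0 | ==
  [13] u=2 | in 0 | out 0 | ==

Converged values:
  [0] 0
  [1] 0
  [2] 0
  [3] 0
  [4] 0
  [5] 0
  [6] 0

13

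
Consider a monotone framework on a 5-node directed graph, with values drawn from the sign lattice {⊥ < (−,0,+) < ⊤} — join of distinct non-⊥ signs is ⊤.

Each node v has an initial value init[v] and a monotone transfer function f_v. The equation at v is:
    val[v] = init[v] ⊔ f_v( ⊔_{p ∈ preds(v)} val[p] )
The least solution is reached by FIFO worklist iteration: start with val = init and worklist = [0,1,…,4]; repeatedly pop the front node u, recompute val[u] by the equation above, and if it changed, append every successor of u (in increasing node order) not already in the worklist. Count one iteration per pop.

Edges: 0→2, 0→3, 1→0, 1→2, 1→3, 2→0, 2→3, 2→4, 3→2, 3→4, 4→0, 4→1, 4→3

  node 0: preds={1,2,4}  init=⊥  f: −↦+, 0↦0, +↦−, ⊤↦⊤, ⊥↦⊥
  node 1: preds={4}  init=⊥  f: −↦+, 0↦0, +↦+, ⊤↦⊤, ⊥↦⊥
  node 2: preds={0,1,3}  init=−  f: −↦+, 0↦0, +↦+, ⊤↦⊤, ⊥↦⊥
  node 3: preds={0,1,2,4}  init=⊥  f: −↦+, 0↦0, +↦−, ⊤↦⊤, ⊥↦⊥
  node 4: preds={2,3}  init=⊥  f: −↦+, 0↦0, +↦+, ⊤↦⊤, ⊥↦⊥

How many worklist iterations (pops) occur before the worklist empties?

11

Trace (11 dequeues):
  [1] u=0 | in − | out + | prev ⊥ | push {}
  [2] u=1 | in ⊥ | out ⊥ | ==
  [3] u=2 | in + | out ⊤ | prev − | push {0}
  [4] u=3 | in ⊤ | out ⊤ | prev ⊥ | push {2}
  [5] u=4 | in ⊤ | out ⊤ | prev ⊥ | push {1,3}
  [6] u=0 | in ⊤ | out ⊤ | prev + | push {}
  [7] u=2 | in ⊤ | out ⊤ | ==
  [8] u=1 | in ⊤ | out ⊤ | prev ⊥ | push {0,2}
  [9] u=3 | in ⊤ | out ⊤ | ==
  [10] u=0 | in ⊤ | out ⊤ | ==
  [11] u=2 | in ⊤ | out ⊤ | ==

Converged values:
  [0] ⊤
  [1] ⊤
  [2] ⊤
  [3] ⊤
  [4] ⊤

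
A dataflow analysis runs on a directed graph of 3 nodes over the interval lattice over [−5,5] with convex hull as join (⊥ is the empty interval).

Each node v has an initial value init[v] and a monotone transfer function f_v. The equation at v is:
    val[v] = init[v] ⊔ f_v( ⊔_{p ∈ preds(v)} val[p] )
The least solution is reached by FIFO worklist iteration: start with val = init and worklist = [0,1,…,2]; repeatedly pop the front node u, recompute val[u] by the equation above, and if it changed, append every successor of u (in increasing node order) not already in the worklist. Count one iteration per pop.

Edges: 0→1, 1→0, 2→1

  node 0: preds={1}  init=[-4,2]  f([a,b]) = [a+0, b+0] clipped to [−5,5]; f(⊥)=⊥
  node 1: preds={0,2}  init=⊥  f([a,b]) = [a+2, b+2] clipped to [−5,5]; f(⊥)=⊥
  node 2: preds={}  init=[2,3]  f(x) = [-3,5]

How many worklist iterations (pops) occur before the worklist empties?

5

Worklist (5 pops):
  #1 pop 0: in=⊥ → [-4,2] (no change)
  #2 pop 1: in=[-4,3] → [-2,5] (was ⊥); enqueue [0]
  #3 pop 2: in=⊥ → [-3,5] (was [2,3]); enqueue [1]
  #4 pop 0: in=[-2,5] → [-4,5] (was [-4,2]); enqueue []
  #5 pop 1: in=[-4,5] → [-2,5] (no change)

Fixpoint:
  val[0] = [-4,5]
  val[1] = [-2,5]
  val[2] = [-3,5]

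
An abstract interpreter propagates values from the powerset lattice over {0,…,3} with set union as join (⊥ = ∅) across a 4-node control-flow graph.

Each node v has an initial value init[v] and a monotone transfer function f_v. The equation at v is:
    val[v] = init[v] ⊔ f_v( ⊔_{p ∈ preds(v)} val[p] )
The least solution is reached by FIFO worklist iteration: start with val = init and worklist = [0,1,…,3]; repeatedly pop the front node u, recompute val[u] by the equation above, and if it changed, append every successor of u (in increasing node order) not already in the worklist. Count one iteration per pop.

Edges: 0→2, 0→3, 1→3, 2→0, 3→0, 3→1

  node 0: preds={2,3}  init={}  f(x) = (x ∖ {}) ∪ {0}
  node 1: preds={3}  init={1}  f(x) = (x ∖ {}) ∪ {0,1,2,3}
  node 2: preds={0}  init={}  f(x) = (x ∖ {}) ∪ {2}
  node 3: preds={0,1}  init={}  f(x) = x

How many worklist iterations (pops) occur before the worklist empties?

9

Iteration log — 9 steps:
  step 1. node 0  ⊔preds={}  new={0}  old={}  +wl: 
  step 2. node 1  ⊔preds={}  new={0,1,2,3}  old={1}  +wl: 
  step 3. node 2  ⊔preds={0}  new={0,2}  old={}  +wl: 0
  step 4. node 3  ⊔preds={0,1,2,3}  new={0,1,2,3}  old={}  +wl: 1
  step 5. node 0  ⊔preds={0,1,2,3}  new={0,1,2,3}  old={0}  +wl: 2,3
  step 6. node 1  ⊔preds={0,1,2,3}  new={0,1,2,3}  stable
  step 7. node 2  ⊔preds={0,1,2,3}  new={0,1,2,3}  old={0,2}  +wl: 0
  step 8. node 3  ⊔preds={0,1,2,3}  new={0,1,2,3}  stable
  step 9. node 0  ⊔preds={0,1,2,3}  new={0,1,2,3}  stable

Least fixpoint reached:
  node 0: {0,1,2,3}
  node 1: {0,1,2,3}
  node 2: {0,1,2,3}
  node 3: {0,1,2,3}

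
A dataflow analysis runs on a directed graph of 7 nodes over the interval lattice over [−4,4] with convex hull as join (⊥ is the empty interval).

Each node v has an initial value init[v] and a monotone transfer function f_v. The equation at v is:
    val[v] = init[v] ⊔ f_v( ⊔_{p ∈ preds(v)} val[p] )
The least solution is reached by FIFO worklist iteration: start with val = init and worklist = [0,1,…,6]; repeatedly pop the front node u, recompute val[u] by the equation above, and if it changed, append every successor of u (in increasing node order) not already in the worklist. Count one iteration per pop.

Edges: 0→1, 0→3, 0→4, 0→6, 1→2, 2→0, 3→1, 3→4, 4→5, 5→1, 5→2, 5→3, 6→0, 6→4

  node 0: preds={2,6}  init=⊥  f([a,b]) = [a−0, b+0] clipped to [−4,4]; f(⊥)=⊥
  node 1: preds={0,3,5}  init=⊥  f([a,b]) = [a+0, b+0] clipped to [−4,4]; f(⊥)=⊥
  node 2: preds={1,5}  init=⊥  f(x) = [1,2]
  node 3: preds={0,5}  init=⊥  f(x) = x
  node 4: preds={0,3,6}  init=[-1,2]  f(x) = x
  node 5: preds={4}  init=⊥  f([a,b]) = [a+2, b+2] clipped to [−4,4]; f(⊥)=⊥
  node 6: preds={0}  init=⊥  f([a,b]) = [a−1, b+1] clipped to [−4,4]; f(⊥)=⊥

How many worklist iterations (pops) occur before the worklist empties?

57

Iteration log — 57 steps:
  step 1. node 0  ⊔preds=⊥  new=⊥  stable
  step 2. node 1  ⊔preds=⊥  new=⊥  stable
  step 3. node 2  ⊔preds=⊥  new=[1,2]  old=⊥  +wl: 0
  step 4. node 3  ⊔preds=⊥  new=⊥  stable
  step 5. node 4  ⊔preds=⊥  new=[-1,2]  stable
  step 6. node 5  ⊔preds=[-1,2]  new=[1,4]  old=⊥  +wl: 1,2,3
  step 7. node 6  ⊔preds=⊥  new=⊥  stable
  step 8. node 0  ⊔preds=[1,2]  new=[1,2]  old=⊥  +wl: 4,6
  step 9. node 1  ⊔preds=[1,4]  new=[1,4]  old=⊥  +wl: 
  step 10. node 2  ⊔preds=[1,4]  new=[1,2]  stable
  step 11. node 3  ⊔preds=[1,4]  new=[1,4]  old=⊥  +wl: 1
  step 12. node 4  ⊔preds=[1,4]  new=[-1,4]  old=[-1,2]  +wl: 5
  step 13. node 6  ⊔preds=[1,2]  new=[0,3]  old=⊥  +wl: 0,4
  step 14. node 1  ⊔preds=[1,4]  new=[1,4]  stable
  step 15. node 5  ⊔preds=[-1,4]  new=[1,4]  stable
  step 16. node 0  ⊔preds=[0,3]  new=[0,3]  old=[1,2]  +wl: 1,3,6
  step 17. node 4  ⊔preds=[0,4]  new=[-1,4]  stable
  step 18. node 1  ⊔preds=[0,4]  new=[0,4]  old=[1,4]  +wl: 2
  step 19. node 3  ⊔preds=[0,4]  new=[0,4]  old=[1,4]  +wl: 1,4
  step 20. node 6  ⊔preds=[0,3]  new=[-1,4]  old=[0,3]  +wl: 0
  step 21. node 2  ⊔preds=[0,4]  new=[1,2]  stable
  step 22. node 1  ⊔preds=[0,4]  new=[0,4]  stable
  step 23. node 4  ⊔preds=[-1,4]  new=[-1,4]  stable
  step 24. node 0  ⊔preds=[-1,4]  new=[-1,4]  old=[0,3]  +wl: 1,3,4,6
  step 25. node 1  ⊔preds=[-1,4]  new=[-1,4]  old=[0,4]  +wl: 2
  step 26. node 3  ⊔preds=[-1,4]  new=[-1,4]  old=[0,4]  +wl: 1
  step 27. node 4  ⊔preds=[-1,4]  new=[-1,4]  stable
  step 28. node 6  ⊔preds=[-1,4]  new=[-2,4]  old=[-1,4]  +wl: 0,4
  step 29. node 2  ⊔preds=[-1,4]  new=[1,2]  stable
  step 30. node 1  ⊔preds=[-1,4]  new=[-1,4]  stable
  step 31. node 0  ⊔preds=[-2,4]  new=[-2,4]  old=[-1,4]  +wl: 1,3,6
  step 32. node 4  ⊔preds=[-2,4]  new=[-2,4]  old=[-1,4]  +wl: 5
  step 33. node 1  ⊔preds=[-2,4]  new=[-2,4]  old=[-1,4]  +wl: 2
  step 34. node 3  ⊔preds=[-2,4]  new=[-2,4]  old=[-1,4]  +wl: 1,4
  step 35. node 6  ⊔preds=[-2,4]  new=[-3,4]  old=[-2,4]  +wl: 0
  step 36. node 5  ⊔preds=[-2,4]  new=[0,4]  old=[1,4]  +wl: 3
  step 37. node 2  ⊔preds=[-2,4]  new=[1,2]  stable
  step 38. node 1  ⊔preds=[-2,4]  new=[-2,4]  stable
  step 39. node 4  ⊔preds=[-3,4]  new=[-3,4]  old=[-2,4]  +wl: 5
  step 40. node 0  ⊔preds=[-3,4]  new=[-3,4]  old=[-2,4]  +wl: 1,4,6
  step 41. node 3  ⊔preds=[-3,4]  new=[-3,4]  old=[-2,4]  +wl: 
  step 42. node 5  ⊔preds=[-3,4]  new=[-1,4]  old=[0,4]  +wl: 2,3
  step 43. node 1  ⊔preds=[-3,4]  new=[-3,4]  old=[-2,4]  +wl: 
  step 44. node 4  ⊔preds=[-3,4]  new=[-3,4]  stable
  step 45. node 6  ⊔preds=[-3,4]  new=[-4,4]  old=[-3,4]  +wl: 0,4
  step 46. node 2  ⊔preds=[-3,4]  new=[1,2]  stable
  step 47. node 3  ⊔preds=[-3,4]  new=[-3,4]  stable
  step 48. node 0  ⊔preds=[-4,4]  new=[-4,4]  old=[-3,4]  +wl: 1,3,6
  step 49. node 4  ⊔preds=[-4,4]  new=[-4,4]  old=[-3,4]  +wl: 5
  step 50. node 1  ⊔preds=[-4,4]  new=[-4,4]  old=[-3,4]  +wl: 2
  step 51. node 3  ⊔preds=[-4,4]  new=[-4,4]  old=[-3,4]  +wl: 1,4
  step 52. node 6  ⊔preds=[-4,4]  new=[-4,4]  stable
  step 53. node 5  ⊔preds=[-4,4]  new=[-2,4]  old=[-1,4]  +wl: 3
  step 54. node 2  ⊔preds=[-4,4]  new=[1,2]  stable
  step 55. node 1  ⊔preds=[-4,4]  new=[-4,4]  stable
  step 56. node 4  ⊔preds=[-4,4]  new=[-4,4]  stable
  step 57. node 3  ⊔preds=[-4,4]  new=[-4,4]  stable

Least fixpoint reached:
  node 0: [-4,4]
  node 1: [-4,4]
  node 2: [1,2]
  node 3: [-4,4]
  node 4: [-4,4]
  node 5: [-2,4]
  node 6: [-4,4]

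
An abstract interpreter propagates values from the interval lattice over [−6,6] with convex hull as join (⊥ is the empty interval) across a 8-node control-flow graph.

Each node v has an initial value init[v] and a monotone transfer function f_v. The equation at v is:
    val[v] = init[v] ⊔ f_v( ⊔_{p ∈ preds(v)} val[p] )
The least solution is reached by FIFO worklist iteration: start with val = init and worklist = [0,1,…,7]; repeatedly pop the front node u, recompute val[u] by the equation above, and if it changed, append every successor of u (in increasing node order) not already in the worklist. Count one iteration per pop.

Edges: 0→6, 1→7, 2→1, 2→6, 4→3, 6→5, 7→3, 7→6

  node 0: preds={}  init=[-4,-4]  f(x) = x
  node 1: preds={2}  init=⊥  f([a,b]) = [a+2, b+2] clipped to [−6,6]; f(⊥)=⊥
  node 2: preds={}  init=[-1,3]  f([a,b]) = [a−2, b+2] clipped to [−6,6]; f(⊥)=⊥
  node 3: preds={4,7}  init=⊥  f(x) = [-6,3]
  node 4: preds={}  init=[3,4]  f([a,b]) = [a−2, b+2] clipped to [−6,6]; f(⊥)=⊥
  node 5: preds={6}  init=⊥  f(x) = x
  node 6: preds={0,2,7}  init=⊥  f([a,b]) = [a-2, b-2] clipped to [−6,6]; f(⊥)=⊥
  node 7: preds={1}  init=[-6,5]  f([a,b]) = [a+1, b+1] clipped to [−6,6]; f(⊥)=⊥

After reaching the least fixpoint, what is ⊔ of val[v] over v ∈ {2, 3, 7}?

Trace (12 dequeues):
  [1] u=0 | in ⊥ | out [-4,-4] | ==
  [2] u=1 | in [-1,3] | out [1,5] | prev ⊥ | push {}
  [3] u=2 | in ⊥ | out [-1,3] | ==
  [4] u=3 | in [-6,5] | out [-6,3] | prev ⊥ | push {}
  [5] u=4 | in ⊥ | out [3,4] | ==
  [6] u=5 | in ⊥ | out ⊥ | ==
  [7] u=6 | in [-6,5] | out [-6,3] | prev ⊥ | push {5}
  [8] u=7 | in [1,5] | out [-6,6] | prev [-6,5] | push {3,6}
  [9] u=5 | in [-6,3] | out [-6,3] | prev ⊥ | push {}
  [10] u=3 | in [-6,6] | out [-6,3] | ==
  [11] u=6 | in [-6,6] | out [-6,4] | prev [-6,3] | push {5}
  [12] u=5 | in [-6,4] | out [-6,4] | prev [-6,3] | push {}

Converged values:
  [0] [-4,-4]
  [1] [1,5]
  [2] [-1,3]
  [3] [-6,3]
  [4] [3,4]
  [5] [-6,4]
  [6] [-6,4]
  [7] [-6,6]

[-6,6]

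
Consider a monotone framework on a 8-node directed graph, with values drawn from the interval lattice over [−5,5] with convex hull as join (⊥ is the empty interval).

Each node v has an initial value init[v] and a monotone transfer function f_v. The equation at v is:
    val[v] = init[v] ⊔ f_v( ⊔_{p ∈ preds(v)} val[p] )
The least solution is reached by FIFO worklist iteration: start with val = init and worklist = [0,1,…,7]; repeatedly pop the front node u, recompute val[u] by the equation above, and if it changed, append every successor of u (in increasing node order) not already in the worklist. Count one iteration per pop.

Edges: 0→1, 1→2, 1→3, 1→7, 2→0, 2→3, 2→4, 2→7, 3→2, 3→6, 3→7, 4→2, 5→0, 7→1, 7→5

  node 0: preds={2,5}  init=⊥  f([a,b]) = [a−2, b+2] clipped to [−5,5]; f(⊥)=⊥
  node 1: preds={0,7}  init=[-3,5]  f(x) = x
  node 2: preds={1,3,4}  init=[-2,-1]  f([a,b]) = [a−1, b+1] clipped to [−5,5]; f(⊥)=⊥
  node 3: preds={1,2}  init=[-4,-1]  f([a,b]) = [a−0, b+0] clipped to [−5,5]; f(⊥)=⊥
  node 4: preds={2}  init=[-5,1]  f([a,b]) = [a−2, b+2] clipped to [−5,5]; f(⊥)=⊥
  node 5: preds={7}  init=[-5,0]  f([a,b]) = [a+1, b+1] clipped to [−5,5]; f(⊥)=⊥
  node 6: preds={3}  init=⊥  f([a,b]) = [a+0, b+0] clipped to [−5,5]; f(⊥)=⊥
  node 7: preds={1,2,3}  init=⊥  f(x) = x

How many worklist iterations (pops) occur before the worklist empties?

Trace (13 dequeues):
  [1] u=0 | in [-5,0] | out [-5,2] | prev ⊥ | push {}
  [2] u=1 | in [-5,2] | out [-5,5] | prev [-3,5] | push {}
  [3] u=2 | in [-5,5] | out [-5,5] | prev [-2,-1] | push {0}
  [4] u=3 | in [-5,5] | out [-5,5] | prev [-4,-1] | push {2}
  [5] u=4 | in [-5,5] | out [-5,5] | prev [-5,1] | push {}
  [6] u=5 | in ⊥ | out [-5,0] | ==
  [7] u=6 | in [-5,5] | out [-5,5] | prev ⊥ | push {}
  [8] u=7 | in [-5,5] | out [-5,5] | prev ⊥ | push {1,5}
  [9] u=0 | in [-5,5] | out [-5,5] | prev [-5,2] | push {}
  [10] u=2 | in [-5,5] | out [-5,5] | ==
  [11] u=1 | in [-5,5] | out [-5,5] | ==
  [12] u=5 | in [-5,5] | out [-5,5] | prev [-5,0] | push {0}
  [13] u=0 | in [-5,5] | out [-5,5] | ==

Converged values:
  [0] [-5,5]
  [1] [-5,5]
  [2] [-5,5]
  [3] [-5,5]
  [4] [-5,5]
  [5] [-5,5]
  [6] [-5,5]
  [7] [-5,5]

13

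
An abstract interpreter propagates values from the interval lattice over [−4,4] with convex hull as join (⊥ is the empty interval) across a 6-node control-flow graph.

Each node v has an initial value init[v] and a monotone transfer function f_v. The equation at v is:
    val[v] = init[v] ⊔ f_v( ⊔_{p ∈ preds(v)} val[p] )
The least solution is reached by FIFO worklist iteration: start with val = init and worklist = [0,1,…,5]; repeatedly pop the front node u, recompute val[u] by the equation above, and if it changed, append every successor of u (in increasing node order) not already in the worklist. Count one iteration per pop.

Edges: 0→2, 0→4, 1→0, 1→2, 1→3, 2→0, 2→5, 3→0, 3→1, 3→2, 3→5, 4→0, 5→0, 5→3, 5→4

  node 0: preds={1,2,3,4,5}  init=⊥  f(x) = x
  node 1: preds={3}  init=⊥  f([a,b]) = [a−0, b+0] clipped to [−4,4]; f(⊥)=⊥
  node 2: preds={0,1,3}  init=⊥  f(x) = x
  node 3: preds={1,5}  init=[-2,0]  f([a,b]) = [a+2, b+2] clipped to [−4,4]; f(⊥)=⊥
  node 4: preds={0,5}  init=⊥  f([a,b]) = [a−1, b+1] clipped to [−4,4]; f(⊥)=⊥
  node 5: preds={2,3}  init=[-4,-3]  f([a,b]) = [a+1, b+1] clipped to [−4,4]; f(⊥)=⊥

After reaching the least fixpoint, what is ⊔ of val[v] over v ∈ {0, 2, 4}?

[-4,4]

Trace (19 dequeues):
  [1] u=0 | in [-4,0] | out [-4,0] | prev ⊥ | push {}
  [2] u=1 | in [-2,0] | out [-2,0] | prev ⊥ | push {0}
  [3] u=2 | in [-4,0] | out [-4,0] | prev ⊥ | push {}
  [4] u=3 | in [-4,0] | out [-2,2] | prev [-2,0] | push {1,2}
  [5] u=4 | in [-4,0] | out [-4,1] | prev ⊥ | push {}
  [6] u=5 | in [-4,2] | out [-4,3] | prev [-4,-3] | push {3,4}
  [7] u=0 | in [-4,3] | out [-4,3] | prev [-4,0] | push {}
  [8] u=1 | in [-2,2] | out [-2,2] | prev [-2,0] | push {0}
  [9] u=2 | in [-4,3] | out [-4,3] | prev [-4,0] | push {5}
  [10] u=3 | in [-4,3] | out [-2,4] | prev [-2,2] | push {1,2}
  [11] u=4 | in [-4,3] | out [-4,4] | prev [-4,1] | push {}
  [12] u=0 | in [-4,4] | out [-4,4] | prev [-4,3] | push {4}
  [13] u=5 | in [-4,4] | out [-4,4] | prev [-4,3] | push {0,3}
  [14] u=1 | in [-2,4] | out [-2,4] | prev [-2,2] | push {}
  [15] u=2 | in [-4,4] | out [-4,4] | prev [-4,3] | push {5}
  [16] u=4 | in [-4,4] | out [-4,4] | ==
  [17] u=0 | in [-4,4] | out [-4,4] | ==
  [18] u=3 | in [-4,4] | out [-2,4] | ==
  [19] u=5 | in [-4,4] | out [-4,4] | ==

Converged values:
  [0] [-4,4]
  [1] [-2,4]
  [2] [-4,4]
  [3] [-2,4]
  [4] [-4,4]
  [5] [-4,4]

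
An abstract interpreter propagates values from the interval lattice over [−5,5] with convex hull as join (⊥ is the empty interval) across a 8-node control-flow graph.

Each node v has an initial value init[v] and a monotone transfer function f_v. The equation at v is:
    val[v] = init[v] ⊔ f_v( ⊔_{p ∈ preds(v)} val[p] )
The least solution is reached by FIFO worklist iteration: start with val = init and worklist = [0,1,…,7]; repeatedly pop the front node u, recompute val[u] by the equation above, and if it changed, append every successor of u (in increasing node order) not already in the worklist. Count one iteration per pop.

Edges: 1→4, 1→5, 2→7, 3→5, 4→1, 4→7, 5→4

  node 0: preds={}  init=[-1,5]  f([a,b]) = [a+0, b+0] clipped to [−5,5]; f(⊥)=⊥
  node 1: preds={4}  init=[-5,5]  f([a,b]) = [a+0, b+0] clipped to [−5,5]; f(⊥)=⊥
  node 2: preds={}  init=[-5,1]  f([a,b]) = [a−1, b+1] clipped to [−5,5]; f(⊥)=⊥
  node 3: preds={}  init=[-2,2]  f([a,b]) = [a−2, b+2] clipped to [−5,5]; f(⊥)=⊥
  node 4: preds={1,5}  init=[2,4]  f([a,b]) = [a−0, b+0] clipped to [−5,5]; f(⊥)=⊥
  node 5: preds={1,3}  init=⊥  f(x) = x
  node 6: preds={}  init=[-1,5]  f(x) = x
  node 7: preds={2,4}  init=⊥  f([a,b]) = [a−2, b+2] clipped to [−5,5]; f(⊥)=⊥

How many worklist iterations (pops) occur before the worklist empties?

10

Worklist (10 pops):
  #1 pop 0: in=⊥ → [-1,5] (no change)
  #2 pop 1: in=[2,4] → [-5,5] (no change)
  #3 pop 2: in=⊥ → [-5,1] (no change)
  #4 pop 3: in=⊥ → [-2,2] (no change)
  #5 pop 4: in=[-5,5] → [-5,5] (was [2,4]); enqueue [1]
  #6 pop 5: in=[-5,5] → [-5,5] (was ⊥); enqueue [4]
  #7 pop 6: in=⊥ → [-1,5] (no change)
  #8 pop 7: in=[-5,5] → [-5,5] (was ⊥); enqueue []
  #9 pop 1: in=[-5,5] → [-5,5] (no change)
  #10 pop 4: in=[-5,5] → [-5,5] (no change)

Fixpoint:
  val[0] = [-1,5]
  val[1] = [-5,5]
  val[2] = [-5,1]
  val[3] = [-2,2]
  val[4] = [-5,5]
  val[5] = [-5,5]
  val[6] = [-1,5]
  val[7] = [-5,5]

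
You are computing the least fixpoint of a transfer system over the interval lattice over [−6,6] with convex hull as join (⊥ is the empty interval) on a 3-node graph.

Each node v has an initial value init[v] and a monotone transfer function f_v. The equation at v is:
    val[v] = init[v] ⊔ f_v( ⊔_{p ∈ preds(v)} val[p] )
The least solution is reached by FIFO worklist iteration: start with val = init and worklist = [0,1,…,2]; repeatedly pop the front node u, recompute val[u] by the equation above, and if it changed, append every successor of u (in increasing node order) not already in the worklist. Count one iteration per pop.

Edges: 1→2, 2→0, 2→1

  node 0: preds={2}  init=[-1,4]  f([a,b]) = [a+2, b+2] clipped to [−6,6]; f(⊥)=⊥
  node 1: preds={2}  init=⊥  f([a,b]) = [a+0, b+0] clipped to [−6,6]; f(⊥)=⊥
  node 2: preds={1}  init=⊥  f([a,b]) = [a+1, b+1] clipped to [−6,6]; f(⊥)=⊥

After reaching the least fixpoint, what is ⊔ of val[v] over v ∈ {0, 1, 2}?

[-1,4]

Iteration log — 3 steps:
  step 1. node 0  ⊔preds=⊥  new=[-1,4]  stable
  step 2. node 1  ⊔preds=⊥  new=⊥  stable
  step 3. node 2  ⊔preds=⊥  new=⊥  stable

Least fixpoint reached:
  node 0: [-1,4]
  node 1: ⊥
  node 2: ⊥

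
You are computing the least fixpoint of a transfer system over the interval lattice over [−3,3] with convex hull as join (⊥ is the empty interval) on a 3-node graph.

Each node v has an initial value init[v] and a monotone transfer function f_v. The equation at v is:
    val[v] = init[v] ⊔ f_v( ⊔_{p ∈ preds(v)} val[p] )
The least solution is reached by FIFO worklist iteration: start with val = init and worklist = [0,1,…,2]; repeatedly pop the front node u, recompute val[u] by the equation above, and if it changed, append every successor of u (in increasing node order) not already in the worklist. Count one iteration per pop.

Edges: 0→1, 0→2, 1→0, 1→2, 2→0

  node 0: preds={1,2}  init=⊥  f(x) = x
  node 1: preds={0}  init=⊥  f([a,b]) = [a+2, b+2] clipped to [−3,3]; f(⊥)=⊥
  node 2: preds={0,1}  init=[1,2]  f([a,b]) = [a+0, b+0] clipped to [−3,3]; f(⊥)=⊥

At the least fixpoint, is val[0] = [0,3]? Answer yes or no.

Worklist (6 pops):
  #1 pop 0: in=[1,2] → [1,2] (was ⊥); enqueue []
  #2 pop 1: in=[1,2] → [3,3] (was ⊥); enqueue [0]
  #3 pop 2: in=[1,3] → [1,3] (was [1,2]); enqueue []
  #4 pop 0: in=[1,3] → [1,3] (was [1,2]); enqueue [1,2]
  #5 pop 1: in=[1,3] → [3,3] (no change)
  #6 pop 2: in=[1,3] → [1,3] (no change)

Fixpoint:
  val[0] = [1,3]
  val[1] = [3,3]
  val[2] = [1,3]

no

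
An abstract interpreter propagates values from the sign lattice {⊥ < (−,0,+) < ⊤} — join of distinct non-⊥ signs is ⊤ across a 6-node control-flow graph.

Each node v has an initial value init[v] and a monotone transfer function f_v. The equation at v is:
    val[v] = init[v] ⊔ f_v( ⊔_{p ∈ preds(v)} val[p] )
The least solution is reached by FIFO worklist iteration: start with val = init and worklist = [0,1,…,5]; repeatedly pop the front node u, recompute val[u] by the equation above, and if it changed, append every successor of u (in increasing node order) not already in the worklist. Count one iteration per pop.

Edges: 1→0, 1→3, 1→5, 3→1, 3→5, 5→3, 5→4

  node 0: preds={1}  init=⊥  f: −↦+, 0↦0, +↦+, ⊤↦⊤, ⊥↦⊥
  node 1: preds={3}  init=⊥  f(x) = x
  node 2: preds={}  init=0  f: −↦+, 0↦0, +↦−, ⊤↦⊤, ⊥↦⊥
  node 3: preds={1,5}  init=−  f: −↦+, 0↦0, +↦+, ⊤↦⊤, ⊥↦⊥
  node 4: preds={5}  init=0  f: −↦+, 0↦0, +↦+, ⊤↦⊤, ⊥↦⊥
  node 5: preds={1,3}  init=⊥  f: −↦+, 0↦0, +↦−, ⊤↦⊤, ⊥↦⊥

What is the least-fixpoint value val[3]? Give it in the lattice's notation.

⊤

Trace (12 dequeues):
  [1] u=0 | in ⊥ | out ⊥ | ==
  [2] u=1 | in − | out − | prev ⊥ | push {0}
  [3] u=2 | in ⊥ | out 0 | ==
  [4] u=3 | in − | out ⊤ | prev − | push {1}
  [5] u=4 | in ⊥ | out 0 | ==
  [6] u=5 | in ⊤ | out ⊤ | prev ⊥ | push {3,4}
  [7] u=0 | in − | out + | prev ⊥ | push {}
  [8] u=1 | in ⊤ | out ⊤ | prev − | push {0,5}
  [9] u=3 | in ⊤ | out ⊤ | ==
  [10] u=4 | in ⊤ | out ⊤ | prev 0 | push {}
  [11] u=0 | in ⊤ | out ⊤ | prev + | push {}
  [12] u=5 | in ⊤ | out ⊤ | ==

Converged values:
  [0] ⊤
  [1] ⊤
  [2] 0
  [3] ⊤
  [4] ⊤
  [5] ⊤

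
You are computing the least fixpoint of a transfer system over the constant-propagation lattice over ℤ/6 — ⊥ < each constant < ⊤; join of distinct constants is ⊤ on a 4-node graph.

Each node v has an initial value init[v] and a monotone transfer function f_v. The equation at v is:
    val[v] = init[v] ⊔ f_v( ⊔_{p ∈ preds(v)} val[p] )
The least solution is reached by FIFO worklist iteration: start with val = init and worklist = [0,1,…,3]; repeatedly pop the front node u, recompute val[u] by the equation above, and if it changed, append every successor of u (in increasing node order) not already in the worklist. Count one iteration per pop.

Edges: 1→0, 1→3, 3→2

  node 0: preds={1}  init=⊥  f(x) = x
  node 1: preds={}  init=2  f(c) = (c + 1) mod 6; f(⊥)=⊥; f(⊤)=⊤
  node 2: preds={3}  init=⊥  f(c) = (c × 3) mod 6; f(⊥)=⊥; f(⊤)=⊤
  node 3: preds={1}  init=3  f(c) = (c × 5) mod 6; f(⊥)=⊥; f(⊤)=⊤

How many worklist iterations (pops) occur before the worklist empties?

Trace (5 dequeues):
  [1] u=0 | in 2 | out 2 | prev ⊥ | push {}
  [2] u=1 | in ⊥ | out 2 | ==
  [3] u=2 | in 3 | out 3 | prev ⊥ | push {}
  [4] u=3 | in 2 | out ⊤ | prev 3 | push {2}
  [5] u=2 | in ⊤ | out ⊤ | prev 3 | push {}

Converged values:
  [0] 2
  [1] 2
  [2] ⊤
  [3] ⊤

5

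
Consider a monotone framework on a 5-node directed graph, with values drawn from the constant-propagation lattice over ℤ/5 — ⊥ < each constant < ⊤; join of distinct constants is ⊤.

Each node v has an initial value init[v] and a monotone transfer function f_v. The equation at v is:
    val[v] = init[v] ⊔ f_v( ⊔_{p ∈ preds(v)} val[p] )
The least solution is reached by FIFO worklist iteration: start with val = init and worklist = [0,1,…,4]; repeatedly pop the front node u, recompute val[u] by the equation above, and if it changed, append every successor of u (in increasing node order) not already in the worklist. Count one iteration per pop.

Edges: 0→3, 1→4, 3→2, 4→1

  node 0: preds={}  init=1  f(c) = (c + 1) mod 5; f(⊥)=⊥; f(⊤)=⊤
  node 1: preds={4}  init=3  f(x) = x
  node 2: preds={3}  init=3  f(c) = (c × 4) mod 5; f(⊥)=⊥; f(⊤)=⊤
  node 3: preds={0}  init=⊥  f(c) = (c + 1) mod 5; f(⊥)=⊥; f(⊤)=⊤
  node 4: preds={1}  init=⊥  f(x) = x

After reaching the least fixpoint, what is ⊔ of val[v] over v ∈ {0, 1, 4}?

⊤

Iteration log — 7 steps:
  step 1. node 0  ⊔preds=⊥  new=1  stable
  step 2. node 1  ⊔preds=⊥  new=3  stable
  step 3. node 2  ⊔preds=⊥  new=3  stable
  step 4. node 3  ⊔preds=1  new=2  old=⊥  +wl: 2
  step 5. node 4  ⊔preds=3  new=3  old=⊥  +wl: 1
  step 6. node 2  ⊔preds=2  new=3  stable
  step 7. node 1  ⊔preds=3  new=3  stable

Least fixpoint reached:
  node 0: 1
  node 1: 3
  node 2: 3
  node 3: 2
  node 4: 3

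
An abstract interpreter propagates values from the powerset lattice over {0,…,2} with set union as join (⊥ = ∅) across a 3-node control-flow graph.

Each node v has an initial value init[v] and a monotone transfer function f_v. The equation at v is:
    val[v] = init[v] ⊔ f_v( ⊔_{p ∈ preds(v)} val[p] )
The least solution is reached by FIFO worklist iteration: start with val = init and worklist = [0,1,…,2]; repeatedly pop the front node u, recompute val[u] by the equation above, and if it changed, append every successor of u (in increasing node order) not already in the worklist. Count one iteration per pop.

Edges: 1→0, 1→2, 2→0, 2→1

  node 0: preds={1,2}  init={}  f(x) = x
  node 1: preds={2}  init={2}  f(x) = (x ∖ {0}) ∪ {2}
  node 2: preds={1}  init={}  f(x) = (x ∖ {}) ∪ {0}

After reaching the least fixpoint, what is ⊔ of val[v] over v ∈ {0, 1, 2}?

Worklist (5 pops):
  #1 pop 0: in={2} → {2} (was {}); enqueue []
  #2 pop 1: in={} → {2} (no change)
  #3 pop 2: in={2} → {0,2} (was {}); enqueue [0,1]
  #4 pop 0: in={0,2} → {0,2} (was {2}); enqueue []
  #5 pop 1: in={0,2} → {2} (no change)

Fixpoint:
  val[0] = {0,2}
  val[1] = {2}
  val[2] = {0,2}

{0,2}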